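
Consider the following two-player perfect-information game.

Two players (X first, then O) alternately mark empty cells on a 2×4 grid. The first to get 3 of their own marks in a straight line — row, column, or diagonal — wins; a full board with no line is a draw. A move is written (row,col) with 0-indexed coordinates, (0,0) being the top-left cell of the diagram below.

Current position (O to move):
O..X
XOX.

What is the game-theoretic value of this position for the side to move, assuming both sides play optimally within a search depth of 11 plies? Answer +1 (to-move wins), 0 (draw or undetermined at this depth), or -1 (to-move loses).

value(O..X/XOX., O) = 0

p1 O@[O..X/XOX.]: (0,1)[OO.X/XOX.]+0* (0,2)[O.OX/XOX.]+0 (1,3)[O..X/XOXO]+0
p2 X@[OO.X/XOX.]: (0,2)[OOXX/XOX.]+0* (1,3)[OO.X/XOXX]-1
p3 O@[OOXX/XOX.]: (1,3)[OOXX/XOXO]+0*
p4 X@[OOXX/XOXO] terminal +0; root [O..X/XOX.] d11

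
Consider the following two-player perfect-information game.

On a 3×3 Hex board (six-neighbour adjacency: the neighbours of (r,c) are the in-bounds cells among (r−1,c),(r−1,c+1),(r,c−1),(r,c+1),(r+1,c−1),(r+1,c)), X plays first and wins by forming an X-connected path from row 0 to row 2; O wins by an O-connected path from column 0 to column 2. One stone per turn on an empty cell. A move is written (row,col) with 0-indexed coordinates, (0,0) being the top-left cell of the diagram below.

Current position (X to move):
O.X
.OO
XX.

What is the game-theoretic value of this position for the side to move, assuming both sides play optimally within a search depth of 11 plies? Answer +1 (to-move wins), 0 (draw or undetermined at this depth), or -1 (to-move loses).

p1 X@[O.X/.OO/XX.]: (0,1)[OXX/.OO/XX.]-1* (1,0)[O.X/XOO/XX.]-1 (2,2)[O.X/.OO/XXX]-1
p2 O@[OXX/.OO/XX.]: (1,0)[OXX/OOO/XX.]+1* (2,2)[OXX/.OO/XXO]-1
p3 X@[OXX/OOO/XX.] terminal -1; root [O.X/.OO/XX.] d11

value(O.X/.OO/XX., X) = -1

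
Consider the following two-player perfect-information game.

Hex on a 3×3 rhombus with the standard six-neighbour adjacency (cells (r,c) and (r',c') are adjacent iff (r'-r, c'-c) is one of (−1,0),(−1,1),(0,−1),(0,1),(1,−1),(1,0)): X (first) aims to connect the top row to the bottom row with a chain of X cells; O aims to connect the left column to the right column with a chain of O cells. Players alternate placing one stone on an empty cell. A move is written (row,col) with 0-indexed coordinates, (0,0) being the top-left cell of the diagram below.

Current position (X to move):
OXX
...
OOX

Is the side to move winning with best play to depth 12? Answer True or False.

X winning at [OXX/.../OOX]: True

ply 1, X at OXX/.../OOX | (1,0)=-1→OXX/X../OOX; (1,1)=-1→OXX/.X./OOX; (1,2)=+1→OXX/..X/OOX*
ply 2: OXX/..X/OOX is terminal -1 (O); from OXX/.../OOX depth 12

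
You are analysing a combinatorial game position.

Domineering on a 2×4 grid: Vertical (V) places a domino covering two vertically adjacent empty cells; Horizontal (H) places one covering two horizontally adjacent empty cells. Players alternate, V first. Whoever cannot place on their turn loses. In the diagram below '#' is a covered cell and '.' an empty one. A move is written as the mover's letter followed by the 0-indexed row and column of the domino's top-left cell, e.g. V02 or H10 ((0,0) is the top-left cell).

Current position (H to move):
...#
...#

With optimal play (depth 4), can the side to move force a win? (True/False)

p1 H@[...#/...#]: H00[##.#/...#]+1* H01[.###/...#]+1 H10[...#/##.#]+1 H11[...#/.###]+1
p2 V@[##.#/...#]: V02[####/..##]-1*
p3 H@[####/..##]: H10[####/####]+1*
p4 V@[####/####] terminal -1; root [...#/...#] d4

H winning at [...#/...#]: True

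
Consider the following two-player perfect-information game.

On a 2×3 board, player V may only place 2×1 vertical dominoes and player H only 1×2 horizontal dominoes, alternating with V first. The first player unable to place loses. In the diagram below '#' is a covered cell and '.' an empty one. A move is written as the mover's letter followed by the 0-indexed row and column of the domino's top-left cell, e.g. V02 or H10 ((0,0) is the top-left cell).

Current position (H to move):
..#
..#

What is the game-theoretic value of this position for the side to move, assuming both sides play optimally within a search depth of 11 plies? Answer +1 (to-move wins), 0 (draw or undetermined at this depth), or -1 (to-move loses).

value(..#/..#, H) = +1

ply 1, H at ..#/..# | H00=+1→###/..#*; H10=+1→..#/###
ply 2: ###/..# is terminal -1 (V); from ..#/..# depth 11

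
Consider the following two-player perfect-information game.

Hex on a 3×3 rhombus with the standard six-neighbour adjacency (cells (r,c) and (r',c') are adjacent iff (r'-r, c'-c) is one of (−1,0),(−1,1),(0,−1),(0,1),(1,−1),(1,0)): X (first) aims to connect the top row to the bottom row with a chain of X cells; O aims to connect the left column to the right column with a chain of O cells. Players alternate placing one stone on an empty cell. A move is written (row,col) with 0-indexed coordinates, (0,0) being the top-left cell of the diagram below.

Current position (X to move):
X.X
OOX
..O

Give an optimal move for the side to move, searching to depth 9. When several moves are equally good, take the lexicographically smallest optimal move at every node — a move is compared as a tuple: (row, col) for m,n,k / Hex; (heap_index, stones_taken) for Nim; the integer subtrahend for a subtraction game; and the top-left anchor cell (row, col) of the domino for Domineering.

ply 1, X at X.X/OOX/..O | (0,1)=-1→XXX/OOX/..O; (2,0)=-1→X.X/OOX/X.O; (2,1)=+1→X.X/OOX/.XO*
ply 2: X.X/OOX/.XO is terminal -1 (O); from X.X/OOX/..O depth 9

X's best at [X.X/OOX/..O]: (2,1)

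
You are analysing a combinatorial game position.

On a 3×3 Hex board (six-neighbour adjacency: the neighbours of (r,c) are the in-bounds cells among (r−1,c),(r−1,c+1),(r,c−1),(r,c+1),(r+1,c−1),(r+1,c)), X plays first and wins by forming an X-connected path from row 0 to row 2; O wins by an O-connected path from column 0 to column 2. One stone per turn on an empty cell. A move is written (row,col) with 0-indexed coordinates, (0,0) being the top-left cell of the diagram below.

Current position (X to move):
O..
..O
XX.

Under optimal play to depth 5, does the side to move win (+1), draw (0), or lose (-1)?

value(O../..O/XX., X) = +1

[O../..O/XX.] X move#1: (0,1):+1/OX./..O/XX.*, (0,2):-1/O.X/..O/XX., (1,0):-1/O../X.O/XX., (1,1):+1/O../.XO/XX., (2,2):-1/O../..O/XXX
[OX./..O/XX.] O move#2: (0,2):-1/OXO/..O/XX.*, (1,0):-1/OX./O.O/XX., (1,1):-1/OX./.OO/XX., (2,2):-1/OX./..O/XXO
[OXO/..O/XX.] X move#3: (1,0):+1/OXO/X.O/XX.*, (1,1):+1/OXO/.XO/XX., (2,2):+1/OXO/..O/XXX
[OXO/X.O/XX.] end (terminal -1, O#4); searched O../..O/XX. to 5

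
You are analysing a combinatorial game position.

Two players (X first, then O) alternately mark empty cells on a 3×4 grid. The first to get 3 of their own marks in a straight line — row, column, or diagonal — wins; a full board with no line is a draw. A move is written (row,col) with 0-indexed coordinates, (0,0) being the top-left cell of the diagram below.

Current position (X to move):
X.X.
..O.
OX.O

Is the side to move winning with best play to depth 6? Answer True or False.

[X.X./..O./OX.O] X move#1: (0,1):+1/XXX./..O./OX.O*, (0,3):-1/X.XX/..O./OX.O, (1,0):-1/X.X./X.O./OX.O, (1,1):-1/X.X./.XO./OX.O, (1,3):-1/X.X./..OX/OX.O, (2,2):-1/X.X./..O./OXXO
[XXX./..O./OX.O] end (terminal -1, O#2); searched X.X./..O./OX.O to 6

X winning at [X.X./..O./OX.O]: True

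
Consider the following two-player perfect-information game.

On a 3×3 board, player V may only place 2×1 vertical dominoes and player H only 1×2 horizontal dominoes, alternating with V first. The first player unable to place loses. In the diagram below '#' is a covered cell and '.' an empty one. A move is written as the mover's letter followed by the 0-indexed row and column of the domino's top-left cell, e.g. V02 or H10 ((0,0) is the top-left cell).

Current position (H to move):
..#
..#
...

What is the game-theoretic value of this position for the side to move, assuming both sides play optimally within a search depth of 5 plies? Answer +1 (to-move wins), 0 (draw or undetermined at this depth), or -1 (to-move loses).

value(..#/..#/..., H) = +1

p1 H@[..#/..#/...]: H00[###/..#/...]-1 H10[..#/###/...]+1* H20[..#/..#/##.]-1 H21[..#/..#/.##]-1
p2 V@[..#/###/...] terminal -1; root [..#/..#/...] d5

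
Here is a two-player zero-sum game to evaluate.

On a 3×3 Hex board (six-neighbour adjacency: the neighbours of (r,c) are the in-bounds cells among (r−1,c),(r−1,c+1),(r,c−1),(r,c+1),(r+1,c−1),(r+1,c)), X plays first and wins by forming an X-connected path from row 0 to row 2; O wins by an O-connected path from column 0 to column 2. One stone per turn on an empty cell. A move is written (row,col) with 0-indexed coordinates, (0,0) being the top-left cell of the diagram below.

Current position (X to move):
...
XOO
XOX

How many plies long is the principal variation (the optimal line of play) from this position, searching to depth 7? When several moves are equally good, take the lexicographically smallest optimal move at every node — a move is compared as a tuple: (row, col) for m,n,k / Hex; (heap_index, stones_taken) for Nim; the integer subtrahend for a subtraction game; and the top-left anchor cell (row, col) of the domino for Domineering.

ply 1, X at .../XOO/XOX | (0,0)=+1→X../XOO/XOX*; (0,1)=+1→.X./XOO/XOX; (0,2)=+1→..X/XOO/XOX
ply 2: X../XOO/XOX is terminal -1 (O); from .../XOO/XOX depth 7

PV length from [.../XOO/XOX]: 1 ply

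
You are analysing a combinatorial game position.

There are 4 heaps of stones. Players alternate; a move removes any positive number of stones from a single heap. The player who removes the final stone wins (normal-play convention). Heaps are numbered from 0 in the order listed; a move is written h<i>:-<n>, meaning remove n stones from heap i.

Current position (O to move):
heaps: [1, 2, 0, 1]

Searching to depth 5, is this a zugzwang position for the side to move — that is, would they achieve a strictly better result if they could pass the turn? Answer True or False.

zugzwang((1,2,0,1), O) = False

[(1,2,0,1)] O move#1: h0:-1:-1/(0,2,0,1), h1:-1:-1/(1,1,0,1), h1:-2:+1/(1,0,0,1)*, h3:-1:-1/(1,2,0,0)
[(1,0,0,1)] X move#2: h0:-1:-1/(0,0,0,1)*, h3:-1:-1/(1,0,0,0)
[(0,0,0,1)] O move#3: h3:-1:+1/(0,0,0,0)*
[(0,0,0,0)] end (terminal -1, X#4); searched (1,2,0,1) to 5
suppose O passes — search the same position with X to move:
pass> [(1,2,0,1)] X move#1: h0:-1:-1/(0,2,0,1), h1:-1:-1/(1,1,0,1), h1:-2:+1/(1,0,0,1)*, h3:-1:-1/(1,2,0,0)
pass> [(1,0,0,1)] O move#2: h0:-1:-1/(0,0,0,1)*, h3:-1:-1/(1,0,0,0)
pass> [(0,0,0,1)] X move#3: h3:-1:+1/(0,0,0,0)*
pass> [(0,0,0,0)] end (terminal -1, O#4); searched (1,2,0,1) to 5
for O: play +1, pass -1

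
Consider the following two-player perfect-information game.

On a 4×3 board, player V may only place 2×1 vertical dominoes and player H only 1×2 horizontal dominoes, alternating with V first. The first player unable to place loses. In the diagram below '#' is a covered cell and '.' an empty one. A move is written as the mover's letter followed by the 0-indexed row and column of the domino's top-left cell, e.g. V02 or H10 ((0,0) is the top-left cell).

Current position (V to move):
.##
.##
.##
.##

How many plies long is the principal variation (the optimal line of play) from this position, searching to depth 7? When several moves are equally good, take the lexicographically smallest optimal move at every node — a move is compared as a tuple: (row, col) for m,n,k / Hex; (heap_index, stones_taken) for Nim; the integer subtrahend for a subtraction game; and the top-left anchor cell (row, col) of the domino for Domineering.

PV length from [.##/.##/.##/.##]: 1 ply

ply 1, V at .##/.##/.##/.## | V00=+1→###/###/.##/.##*; V10=+1→.##/###/###/.##; V20=+1→.##/.##/###/###
ply 2: ###/###/.##/.## is terminal -1 (H); from .##/.##/.##/.## depth 7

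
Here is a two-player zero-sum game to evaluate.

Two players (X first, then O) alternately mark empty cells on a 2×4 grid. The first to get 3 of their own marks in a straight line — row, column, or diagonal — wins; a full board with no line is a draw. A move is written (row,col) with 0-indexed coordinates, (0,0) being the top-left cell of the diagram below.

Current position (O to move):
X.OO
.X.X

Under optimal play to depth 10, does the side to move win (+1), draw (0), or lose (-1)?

value(X.OO/.X.X, O) = +1

p1 O@[X.OO/.X.X]: (0,1)[XOOO/.X.X]+1* (1,0)[X.OO/OX.X]-1 (1,2)[X.OO/.XOX]+0
p2 X@[XOOO/.X.X] terminal -1; root [X.OO/.X.X] d10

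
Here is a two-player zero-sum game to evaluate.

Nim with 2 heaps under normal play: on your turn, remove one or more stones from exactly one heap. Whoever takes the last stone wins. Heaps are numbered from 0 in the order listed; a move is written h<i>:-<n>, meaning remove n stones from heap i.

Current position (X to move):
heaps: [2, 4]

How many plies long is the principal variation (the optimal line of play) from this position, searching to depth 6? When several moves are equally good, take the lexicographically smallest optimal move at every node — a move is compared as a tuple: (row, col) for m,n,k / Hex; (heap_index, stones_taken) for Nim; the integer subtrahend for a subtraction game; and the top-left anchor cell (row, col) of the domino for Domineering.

[(2,4)] X move#1: h0:-1:-1/(1,4), h0:-2:-1/(0,4), h1:-1:-1/(2,3), h1:-2:+1/(2,2)*, h1:-3:-1/(2,1), h1:-4:-1/(2,0)
[(2,2)] O move#2: h0:-1:-1/(1,2)*, h0:-2:-1/(0,2), h1:-1:-1/(2,1), h1:-2:-1/(2,0)
[(1,2)] X move#3: h0:-1:-1/(0,2), h1:-1:+1/(1,1)*, h1:-2:-1/(1,0)
[(1,1)] O move#4: h0:-1:-1/(0,1)*, h1:-1:-1/(1,0)
[(0,1)] X move#5: h1:-1:+1/(0,0)*
[(0,0)] end (terminal -1, O#6); searched (2,4) to 6

PV length from [(2,4)]: 5 plies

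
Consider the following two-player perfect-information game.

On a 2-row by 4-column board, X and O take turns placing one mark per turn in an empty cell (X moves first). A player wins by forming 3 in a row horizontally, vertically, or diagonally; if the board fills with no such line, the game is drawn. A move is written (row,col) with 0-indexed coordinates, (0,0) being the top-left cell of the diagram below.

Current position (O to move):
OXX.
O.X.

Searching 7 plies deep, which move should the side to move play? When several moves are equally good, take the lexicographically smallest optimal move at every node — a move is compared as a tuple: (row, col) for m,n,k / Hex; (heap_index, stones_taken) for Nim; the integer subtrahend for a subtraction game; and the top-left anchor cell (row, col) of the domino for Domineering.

O's best at [OXX./O.X.]: (0,3)

p1 O@[OXX./O.X.]: (0,3)[OXXO/O.X.]+0* (1,1)[OXX./OOX.]-1 (1,3)[OXX./O.XO]-1
p2 X@[OXXO/O.X.]: (1,1)[OXXO/OXX.]+0* (1,3)[OXXO/O.XX]+0
p3 O@[OXXO/OXX.]: (1,3)[OXXO/OXXO]+0*
p4 X@[OXXO/OXXO] terminal +0; root [OXX./O.X.] d7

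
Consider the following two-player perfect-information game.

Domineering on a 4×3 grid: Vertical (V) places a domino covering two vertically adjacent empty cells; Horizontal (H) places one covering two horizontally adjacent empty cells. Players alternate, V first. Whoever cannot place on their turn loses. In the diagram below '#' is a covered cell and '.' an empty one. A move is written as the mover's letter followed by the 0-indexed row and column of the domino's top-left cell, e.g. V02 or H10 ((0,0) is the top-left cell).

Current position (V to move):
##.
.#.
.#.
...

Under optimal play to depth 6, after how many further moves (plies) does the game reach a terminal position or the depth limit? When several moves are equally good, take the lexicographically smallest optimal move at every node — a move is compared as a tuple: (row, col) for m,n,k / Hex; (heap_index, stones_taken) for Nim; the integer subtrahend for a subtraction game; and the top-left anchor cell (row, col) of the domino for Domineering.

PV length from [##./.#./.#./...]: 3 plies

[##./.#./.#./...] V move#1: V02:+1/###/.##/.#./...*, V10:+1/##./##./##./..., V12:+1/##./.##/.##/..., V20:+1/##./.#./##./#.., V22:+1/##./.#./.##/..#
[###/.##/.#./...] H move#2: H30:-1/###/.##/.#./##.*, H31:-1/###/.##/.#./.##
[###/.##/.#./##.] V move#3: V10:+1/###/###/##./##.*, V22:+1/###/.##/.##/###
[###/###/##./##.] end (terminal -1, H#4); searched ##./.#./.#./... to 6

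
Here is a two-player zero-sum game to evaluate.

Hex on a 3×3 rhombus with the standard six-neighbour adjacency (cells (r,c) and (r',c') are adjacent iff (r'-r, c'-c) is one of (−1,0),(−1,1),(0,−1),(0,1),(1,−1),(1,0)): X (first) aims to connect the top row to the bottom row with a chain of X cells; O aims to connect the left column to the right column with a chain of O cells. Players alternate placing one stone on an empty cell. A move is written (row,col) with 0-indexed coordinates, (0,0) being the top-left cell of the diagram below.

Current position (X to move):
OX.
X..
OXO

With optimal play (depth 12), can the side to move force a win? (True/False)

X winning at [OX./X../OXO]: True

[OX./X../OXO] X move#1: (0,2):+1/OXX/X../OXO*, (1,1):+1/OX./XX./OXO, (1,2):+1/OX./X.X/OXO
[OXX/X../OXO] O move#2: (1,1):-1/OXX/XO./OXO*, (1,2):-1/OXX/X.O/OXO
[OXX/XO./OXO] X move#3: (1,2):+1/OXX/XOX/OXO*
[OXX/XOX/OXO] end (terminal -1, O#4); searched OX./X../OXO to 12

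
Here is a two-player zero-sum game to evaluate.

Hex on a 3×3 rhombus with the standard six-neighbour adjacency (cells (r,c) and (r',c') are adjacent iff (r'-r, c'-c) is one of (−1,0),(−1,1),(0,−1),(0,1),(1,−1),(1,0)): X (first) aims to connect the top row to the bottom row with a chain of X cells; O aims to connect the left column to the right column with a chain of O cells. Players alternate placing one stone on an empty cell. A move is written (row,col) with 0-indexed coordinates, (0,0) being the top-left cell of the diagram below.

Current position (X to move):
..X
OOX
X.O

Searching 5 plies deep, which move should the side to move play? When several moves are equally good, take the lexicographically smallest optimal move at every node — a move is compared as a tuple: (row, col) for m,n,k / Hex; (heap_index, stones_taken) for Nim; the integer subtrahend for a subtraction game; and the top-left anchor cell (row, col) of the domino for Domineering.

[..X/OOX/X.O] X move#1: (0,0):-1/X.X/OOX/X.O, (0,1):-1/.XX/OOX/X.O, (2,1):+1/..X/OOX/XXO*
[..X/OOX/XXO] end (terminal -1, O#2); searched ..X/OOX/X.O to 5

X's best at [..X/OOX/X.O]: (2,1)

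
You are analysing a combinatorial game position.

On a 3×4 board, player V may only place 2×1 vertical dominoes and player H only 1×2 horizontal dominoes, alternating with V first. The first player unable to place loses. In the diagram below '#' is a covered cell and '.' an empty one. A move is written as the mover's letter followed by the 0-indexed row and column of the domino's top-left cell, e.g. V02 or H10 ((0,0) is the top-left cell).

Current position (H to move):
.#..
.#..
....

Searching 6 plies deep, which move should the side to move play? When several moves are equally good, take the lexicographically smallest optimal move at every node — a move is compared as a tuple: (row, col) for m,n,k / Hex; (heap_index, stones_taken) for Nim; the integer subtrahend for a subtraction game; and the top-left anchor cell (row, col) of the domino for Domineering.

ply 1, H at .#../.#../.... | H02=-1→.###/.#../....; H12=+1→.#../.###/....*; H20=-1→.#../.#../##..; H21=-1→.#../.#../.##.; H22=-1→.#../.#../..##
ply 2, V at .#../.###/.... | V00=-1→##../####/....*; V10=-1→.#../####/#...
ply 3, H at ##../####/.... | H02=+1→####/####/....*; H20=+1→##../####/##..; H21=+1→##../####/.##.; H22=+1→##../####/..##
ply 4: ####/####/.... is terminal -1 (V); from .#../.#../.... depth 6

H's best at [.#../.#../....]: H12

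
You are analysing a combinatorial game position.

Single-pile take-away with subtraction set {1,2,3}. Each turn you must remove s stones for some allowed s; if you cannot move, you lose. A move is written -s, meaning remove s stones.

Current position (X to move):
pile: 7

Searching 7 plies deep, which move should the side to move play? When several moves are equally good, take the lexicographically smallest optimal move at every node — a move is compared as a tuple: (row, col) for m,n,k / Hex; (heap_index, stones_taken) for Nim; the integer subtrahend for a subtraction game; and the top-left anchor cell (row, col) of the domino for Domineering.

X's best at [7]: -3

ply 1, X at 7 | -1=-1→6; -2=-1→5; -3=+1→4*
ply 2, O at 4 | -1=-1→3*; -2=-1→2; -3=-1→1
ply 3, X at 3 | -1=-1→2; -2=-1→1; -3=+1→0*
ply 4: 0 is terminal -1 (O); from 7 depth 7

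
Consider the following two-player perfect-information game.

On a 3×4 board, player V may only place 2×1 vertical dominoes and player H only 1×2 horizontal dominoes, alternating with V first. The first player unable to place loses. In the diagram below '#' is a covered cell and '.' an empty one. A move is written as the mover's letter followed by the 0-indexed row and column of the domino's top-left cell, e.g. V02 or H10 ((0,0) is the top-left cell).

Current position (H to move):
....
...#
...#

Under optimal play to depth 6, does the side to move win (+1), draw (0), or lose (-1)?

p1 H@[..../...#/...#]: H00[##../...#/...#]-1 H01[.##./...#/...#]-1 H02[..##/...#/...#]-1 H10[..../##.#/...#]+1* H11[..../.###/...#]+1 H20[..../...#/##.#]-1 H21[..../...#/.###]-1
p2 V@[..../##.#/...#]: V02[..#./####/...#]-1* V12[..../####/..##]-1
p3 H@[..#./####/...#]: H00[###./####/...#]+1* H20[..#./####/##.#]+1 H21[..#./####/.###]+1
p4 V@[###./####/...#] terminal -1; root [..../...#/...#] d6

value(..../...#/...#, H) = +1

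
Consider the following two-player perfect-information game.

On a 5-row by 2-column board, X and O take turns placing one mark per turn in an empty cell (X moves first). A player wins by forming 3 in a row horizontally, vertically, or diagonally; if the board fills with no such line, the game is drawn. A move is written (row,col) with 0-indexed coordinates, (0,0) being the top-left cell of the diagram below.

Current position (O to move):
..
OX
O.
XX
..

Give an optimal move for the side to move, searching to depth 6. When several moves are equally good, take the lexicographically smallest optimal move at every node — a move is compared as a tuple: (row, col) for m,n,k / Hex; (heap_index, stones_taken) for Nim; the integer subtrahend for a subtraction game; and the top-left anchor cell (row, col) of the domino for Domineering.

[../OX/O./XX/..] O move#1: (0,0):+1/O./OX/O./XX/..*, (0,1):-1/.O/OX/O./XX/.., (2,1):+0/../OX/OO/XX/.., (4,0):-1/../OX/O./XX/O., (4,1):-1/../OX/O./XX/.O
[O./OX/O./XX/..] end (terminal -1, X#2); searched ../OX/O./XX/.. to 6

O's best at [../OX/O./XX/..]: (0,0)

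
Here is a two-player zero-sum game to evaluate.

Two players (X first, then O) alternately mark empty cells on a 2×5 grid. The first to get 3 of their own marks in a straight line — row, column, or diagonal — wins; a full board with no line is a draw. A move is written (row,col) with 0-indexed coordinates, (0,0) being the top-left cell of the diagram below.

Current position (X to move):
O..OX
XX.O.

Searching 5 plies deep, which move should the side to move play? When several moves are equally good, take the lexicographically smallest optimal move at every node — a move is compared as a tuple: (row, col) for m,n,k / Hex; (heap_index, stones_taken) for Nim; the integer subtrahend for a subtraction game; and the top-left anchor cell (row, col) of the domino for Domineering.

ply 1, X at O..OX/XX.O. | (0,1)=+0→OX.OX/XX.O.; (0,2)=+0→O.XOX/XX.O.; (1,2)=+1→O..OX/XXXO.*; (1,4)=+0→O..OX/XX.OX
ply 2: O..OX/XXXO. is terminal -1 (O); from O..OX/XX.O. depth 5

X's best at [O..OX/XX.O.]: (1,2)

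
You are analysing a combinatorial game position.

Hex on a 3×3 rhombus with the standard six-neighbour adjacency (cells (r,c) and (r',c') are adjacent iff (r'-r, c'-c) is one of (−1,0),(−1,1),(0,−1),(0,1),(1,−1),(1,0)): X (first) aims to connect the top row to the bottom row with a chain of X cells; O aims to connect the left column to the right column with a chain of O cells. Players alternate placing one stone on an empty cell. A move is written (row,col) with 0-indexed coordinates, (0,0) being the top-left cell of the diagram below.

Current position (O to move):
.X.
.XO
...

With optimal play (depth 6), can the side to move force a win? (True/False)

p1 O@[.X./.XO/...]: (0,0)[OX./.XO/...]-1* (0,2)[.XO/.XO/...]-1 (1,0)[.X./OXO/...]-1 (2,0)[.X./.XO/O..]-1 (2,1)[.X./.XO/.O.]-1 (2,2)[.X./.XO/..O]-1
p2 X@[OX./.XO/...]: (0,2)[OXX/.XO/...]+1* (1,0)[OX./XXO/...]+1 (2,0)[OX./.XO/X..]+1 (2,1)[OX./.XO/.X.]+1 (2,2)[OX./.XO/..X]+1
p3 O@[OXX/.XO/...]: (1,0)[OXX/OXO/...]-1* (2,0)[OXX/.XO/O..]-1 (2,1)[OXX/.XO/.O.]-1 (2,2)[OXX/.XO/..O]-1
p4 X@[OXX/OXO/...]: (2,0)[OXX/OXO/X..]+1* (2,1)[OXX/OXO/.X.]+1 (2,2)[OXX/OXO/..X]+1
p5 O@[OXX/OXO/X..] terminal -1; root [.X./.XO/...] d6

O winning at [.X./.XO/...]: False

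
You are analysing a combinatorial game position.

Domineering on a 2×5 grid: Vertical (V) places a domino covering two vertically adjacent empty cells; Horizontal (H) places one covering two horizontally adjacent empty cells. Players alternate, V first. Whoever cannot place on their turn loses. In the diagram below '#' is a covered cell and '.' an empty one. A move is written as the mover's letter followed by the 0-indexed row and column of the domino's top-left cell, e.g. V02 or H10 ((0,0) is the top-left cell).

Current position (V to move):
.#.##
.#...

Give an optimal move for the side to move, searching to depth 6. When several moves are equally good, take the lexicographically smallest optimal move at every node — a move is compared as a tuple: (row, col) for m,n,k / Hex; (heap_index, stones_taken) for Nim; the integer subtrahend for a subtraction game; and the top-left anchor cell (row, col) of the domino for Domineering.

p1 V@[.#.##/.#...]: V00[##.##/##...]-1 V02[.####/.##..]+1*
p2 H@[.####/.##..]: H13[.####/.####]-1*
p3 V@[.####/.####]: V00[#####/#####]+1*
p4 H@[#####/#####] terminal -1; root [.#.##/.#...] d6

V's best at [.#.##/.#...]: V02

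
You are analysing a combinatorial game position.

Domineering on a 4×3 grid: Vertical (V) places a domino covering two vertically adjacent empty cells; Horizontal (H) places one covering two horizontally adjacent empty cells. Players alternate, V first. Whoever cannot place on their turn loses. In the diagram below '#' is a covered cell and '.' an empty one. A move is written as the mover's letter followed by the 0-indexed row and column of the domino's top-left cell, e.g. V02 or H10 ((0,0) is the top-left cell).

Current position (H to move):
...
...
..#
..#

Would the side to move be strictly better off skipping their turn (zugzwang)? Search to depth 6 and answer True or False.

p1 H@[.../.../..#/..#]: H00[##./.../..#/..#]-1* H01[.##/.../..#/..#]-1 H10[.../##./..#/..#]-1 H11[.../.##/..#/..#]-1 H20[.../.../###/..#]-1 H30[.../.../..#/###]-1
p2 V@[##./.../..#/..#]: V02[###/..#/..#/..#]-1 V10[##./#../#.#/..#]+1* V11[##./.#./.##/..#]+1 V20[##./.../#.#/#.#]+1 V21[##./.../.##/.##]+1
p3 H@[##./#../#.#/..#]: H11[##./###/#.#/..#]-1* H30[##./#../#.#/###]-1
p4 V@[##./###/#.#/..#]: V21[##./###/###/.##]+1*
p5 H@[##./###/###/.##] terminal -1; root [.../.../..#/..#] d6
suppose H passes — search the same position with V to move:
pass> p1 V@[.../.../..#/..#]: V00[#../#../..#/..#]+1* V01[.#./.#./..#/..#]+1 V02[..#/..#/..#/..#]+1 V10[.../#../#.#/..#]-1 V11[.../.#./.##/..#]+1 V20[.../.../#.#/#.#]+1 V21[.../.../.##/.##]+1
pass> p2 H@[#../#../..#/..#]: H01[###/#../..#/..#]-1* H11[#../###/..#/..#]-1 H20[#../#../###/..#]-1 H30[#../#../..#/###]-1
pass> p3 V@[###/#../..#/..#]: V11[###/##./.##/..#]-1 V20[###/#../#.#/#.#]+1* V21[###/#../.##/.##]+1
pass> p4 H@[###/#../#.#/#.#]: H11[###/###/#.#/#.#]-1*
pass> p5 V@[###/###/#.#/#.#]: V21[###/###/###/###]+1*
pass> p6 H@[###/###/###/###] terminal -1; root [.../.../..#/..#] d6
for H: play -1, pass -1

zugzwang(.../.../..#/..#, H) = False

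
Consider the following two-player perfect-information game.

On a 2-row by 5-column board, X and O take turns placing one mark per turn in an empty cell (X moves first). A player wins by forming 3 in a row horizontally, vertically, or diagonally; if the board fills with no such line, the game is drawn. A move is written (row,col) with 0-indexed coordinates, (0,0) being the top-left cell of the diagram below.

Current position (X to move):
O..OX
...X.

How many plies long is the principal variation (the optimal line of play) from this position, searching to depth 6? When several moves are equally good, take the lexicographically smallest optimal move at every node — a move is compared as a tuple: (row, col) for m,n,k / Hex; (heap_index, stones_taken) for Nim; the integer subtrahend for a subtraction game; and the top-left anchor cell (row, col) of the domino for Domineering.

PV length from [O..OX/...X.]: 5 plies

p1 X@[O..OX/...X.]: (0,1)[OX.OX/...X.]+0 (0,2)[O.XOX/...X.]+0 (1,0)[O..OX/X..X.]+0 (1,1)[O..OX/.X.X.]+0 (1,2)[O..OX/..XX.]+1* (1,4)[O..OX/...XX]+0
p2 O@[O..OX/..XX.]: (0,1)[OO.OX/..XX.]-1* (0,2)[O.OOX/..XX.]-1 (1,0)[O..OX/O.XX.]-1 (1,1)[O..OX/.OXX.]-1 (1,4)[O..OX/..XXO]-1
p3 X@[OO.OX/..XX.]: (0,2)[OOXOX/..XX.]+1* (1,0)[OO.OX/X.XX.]-1 (1,1)[OO.OX/.XXX.]+1 (1,4)[OO.OX/..XXX]+1
p4 O@[OOXOX/..XX.]: (1,0)[OOXOX/O.XX.]-1* (1,1)[OOXOX/.OXX.]-1 (1,4)[OOXOX/..XXO]-1
p5 X@[OOXOX/O.XX.]: (1,1)[OOXOX/OXXX.]+1* (1,4)[OOXOX/O.XXX]+1
p6 O@[OOXOX/OXXX.] terminal -1; root [O..OX/...X.] d6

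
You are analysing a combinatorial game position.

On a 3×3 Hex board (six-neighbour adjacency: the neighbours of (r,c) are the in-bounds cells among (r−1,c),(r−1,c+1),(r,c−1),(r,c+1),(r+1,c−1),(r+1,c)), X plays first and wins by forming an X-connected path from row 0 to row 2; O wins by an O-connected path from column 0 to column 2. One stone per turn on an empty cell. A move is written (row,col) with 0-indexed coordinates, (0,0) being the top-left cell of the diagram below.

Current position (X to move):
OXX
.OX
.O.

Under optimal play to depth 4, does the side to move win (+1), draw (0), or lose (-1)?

ply 1, X at OXX/.OX/.O. | (1,0)=+1→OXX/XOX/.O.*; (2,0)=+1→OXX/.OX/XO.; (2,2)=+1→OXX/.OX/.OX
ply 2, O at OXX/XOX/.O. | (2,0)=-1→OXX/XOX/OO.*; (2,2)=-1→OXX/XOX/.OO
ply 3, X at OXX/XOX/OO. | (2,2)=+1→OXX/XOX/OOX*
ply 4: OXX/XOX/OOX is terminal -1 (O); from OXX/.OX/.O. depth 4

value(OXX/.OX/.O., X) = +1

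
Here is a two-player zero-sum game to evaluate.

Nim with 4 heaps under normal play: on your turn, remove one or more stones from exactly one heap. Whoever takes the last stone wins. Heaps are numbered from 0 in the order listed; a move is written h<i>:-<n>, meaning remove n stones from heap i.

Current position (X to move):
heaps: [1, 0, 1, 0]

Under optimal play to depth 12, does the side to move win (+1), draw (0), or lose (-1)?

p1 X@[(1,0,1,0)]: h0:-1[(0,0,1,0)]-1* h2:-1[(1,0,0,0)]-1
p2 O@[(0,0,1,0)]: h2:-1[(0,0,0,0)]+1*
p3 X@[(0,0,0,0)] terminal -1; root [(1,0,1,0)] d12

value((1,0,1,0), X) = -1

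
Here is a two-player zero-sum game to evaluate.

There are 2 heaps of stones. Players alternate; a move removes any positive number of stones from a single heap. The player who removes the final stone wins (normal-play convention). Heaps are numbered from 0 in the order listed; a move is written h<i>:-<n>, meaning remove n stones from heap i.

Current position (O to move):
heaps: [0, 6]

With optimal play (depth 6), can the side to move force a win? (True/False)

O winning at [(0,6)]: True

[(0,6)] O move#1: h1:-1:-1/(0,5), h1:-2:-1/(0,4), h1:-3:-1/(0,3), h1:-4:-1/(0,2), h1:-5:-1/(0,1), h1:-6:+1/(0,0)*
[(0,0)] end (terminal -1, X#2); searched (0,6) to 6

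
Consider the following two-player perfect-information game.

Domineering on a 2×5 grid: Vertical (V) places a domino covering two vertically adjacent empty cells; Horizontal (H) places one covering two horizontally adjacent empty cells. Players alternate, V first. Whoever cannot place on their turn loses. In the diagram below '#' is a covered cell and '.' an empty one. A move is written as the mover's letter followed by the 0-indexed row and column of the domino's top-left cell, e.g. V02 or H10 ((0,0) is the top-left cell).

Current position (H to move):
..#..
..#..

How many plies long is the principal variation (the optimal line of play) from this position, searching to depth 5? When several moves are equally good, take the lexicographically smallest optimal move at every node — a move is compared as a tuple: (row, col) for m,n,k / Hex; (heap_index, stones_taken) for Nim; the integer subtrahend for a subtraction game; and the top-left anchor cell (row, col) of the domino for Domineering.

ply 1, H at ..#../..#.. | H00=-1→###../..#..*; H03=-1→..###/..#..; H10=-1→..#../###..; H13=-1→..#../..###
ply 2, V at ###../..#.. | V03=+1→####./..##.*; V04=+1→###.#/..#.#
ply 3, H at ####./..##. | H10=-1→####./####.*
ply 4, V at ####./####. | V04=+1→#####/#####*
ply 5: #####/##### is terminal -1 (H); from ..#../..#.. depth 5

PV length from [..#../..#..]: 4 plies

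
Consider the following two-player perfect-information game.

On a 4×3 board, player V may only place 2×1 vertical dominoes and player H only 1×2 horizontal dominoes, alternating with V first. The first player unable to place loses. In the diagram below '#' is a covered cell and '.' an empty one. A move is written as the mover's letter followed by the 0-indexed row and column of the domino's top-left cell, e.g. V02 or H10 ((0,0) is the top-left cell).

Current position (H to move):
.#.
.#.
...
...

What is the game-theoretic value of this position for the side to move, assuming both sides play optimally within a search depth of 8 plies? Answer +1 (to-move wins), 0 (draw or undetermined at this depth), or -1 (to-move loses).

value(.#./.#./.../..., H) = -1

[.#./.#./.../...] H move#1: H20:-1/.#./.#./##./...*, H21:-1/.#./.#./.##/..., H30:-1/.#./.#./.../##., H31:-1/.#./.#./.../.##
[.#./.#./##./...] V move#2: V00:+1/##./##./##./...*, V02:+1/.##/.##/##./..., V12:+1/.#./.##/###/..., V22:+1/.#./.#./###/..#
[##./##./##./...] H move#3: H30:-1/##./##./##./##.*, H31:-1/##./##./##./.##
[##./##./##./##.] V move#4: V02:+1/###/###/##./##.*, V12:+1/##./###/###/##., V22:+1/##./##./###/###
[###/###/##./##.] end (terminal -1, H#5); searched .#./.#./.../... to 8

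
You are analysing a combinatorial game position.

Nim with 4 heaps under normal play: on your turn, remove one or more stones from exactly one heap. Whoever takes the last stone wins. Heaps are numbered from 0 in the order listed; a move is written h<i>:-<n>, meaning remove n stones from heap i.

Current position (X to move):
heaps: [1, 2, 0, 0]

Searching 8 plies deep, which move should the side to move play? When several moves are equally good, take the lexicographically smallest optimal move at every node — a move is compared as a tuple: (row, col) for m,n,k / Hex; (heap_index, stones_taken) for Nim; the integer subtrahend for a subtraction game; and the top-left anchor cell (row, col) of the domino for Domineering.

X's best at [(1,2,0,0)]: h1:-1

ply 1, X at (1,2,0,0) | h0:-1=-1→(0,2,0,0); h1:-1=+1→(1,1,0,0)*; h1:-2=-1→(1,0,0,0)
ply 2, O at (1,1,0,0) | h0:-1=-1→(0,1,0,0)*; h1:-1=-1→(1,0,0,0)
ply 3, X at (0,1,0,0) | h1:-1=+1→(0,0,0,0)*
ply 4: (0,0,0,0) is terminal -1 (O); from (1,2,0,0) depth 8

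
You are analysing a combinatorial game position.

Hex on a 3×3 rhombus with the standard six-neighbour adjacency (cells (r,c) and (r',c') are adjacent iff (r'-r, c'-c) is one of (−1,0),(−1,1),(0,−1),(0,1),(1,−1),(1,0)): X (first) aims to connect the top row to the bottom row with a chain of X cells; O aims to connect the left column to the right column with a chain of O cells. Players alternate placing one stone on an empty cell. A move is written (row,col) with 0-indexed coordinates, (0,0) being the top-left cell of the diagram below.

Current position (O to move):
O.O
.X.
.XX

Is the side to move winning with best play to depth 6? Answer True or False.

O winning at [O.O/.X./.XX]: True

p1 O@[O.O/.X./.XX]: (0,1)[OOO/.X./.XX]+1* (1,0)[O.O/OX./.XX]-1 (1,2)[O.O/.XO/.XX]-1 (2,0)[O.O/.X./OXX]-1
p2 X@[OOO/.X./.XX] terminal -1; root [O.O/.X./.XX] d6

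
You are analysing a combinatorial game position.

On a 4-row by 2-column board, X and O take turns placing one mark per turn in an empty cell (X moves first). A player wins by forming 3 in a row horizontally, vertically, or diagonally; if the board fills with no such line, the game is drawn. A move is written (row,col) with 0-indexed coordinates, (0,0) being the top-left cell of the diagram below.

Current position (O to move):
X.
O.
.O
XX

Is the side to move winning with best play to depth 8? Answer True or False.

p1 O@[X./O./.O/XX]: (0,1)[XO/O./.O/XX]+0* (1,1)[X./OO/.O/XX]+0 (2,0)[X./O./OO/XX]+0
p2 X@[XO/O./.O/XX]: (1,1)[XO/OX/.O/XX]+0* (2,0)[XO/O./XO/XX]-1
p3 O@[XO/OX/.O/XX]: (2,0)[XO/OX/OO/XX]+0*
p4 X@[XO/OX/OO/XX] terminal +0; root [X./O./.O/XX] d8

O winning at [X./O./.O/XX]: False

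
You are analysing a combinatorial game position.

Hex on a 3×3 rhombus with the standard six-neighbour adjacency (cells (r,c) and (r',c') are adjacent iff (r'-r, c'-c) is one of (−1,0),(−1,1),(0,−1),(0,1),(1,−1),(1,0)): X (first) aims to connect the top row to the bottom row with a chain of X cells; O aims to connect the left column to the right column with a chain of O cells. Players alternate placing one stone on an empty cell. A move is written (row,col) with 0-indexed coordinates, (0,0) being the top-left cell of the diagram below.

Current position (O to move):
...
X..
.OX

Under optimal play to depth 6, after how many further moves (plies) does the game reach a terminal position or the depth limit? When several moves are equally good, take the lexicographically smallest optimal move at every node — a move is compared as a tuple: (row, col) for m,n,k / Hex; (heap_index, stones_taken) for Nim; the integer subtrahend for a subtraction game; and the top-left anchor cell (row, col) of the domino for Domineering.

p1 O@[.../X../.OX]: (0,0)[O../X../.OX]-1* (0,1)[.O./X../.OX]-1 (0,2)[..O/X../.OX]-1 (1,1)[.../XO./.OX]-1 (1,2)[.../X.O/.OX]-1 (2,0)[.../X../OOX]-1
p2 X@[O../X../.OX]: (0,1)[OX./X../.OX]+1* (0,2)[O.X/X../.OX]+1 (1,1)[O../XX./.OX]+1 (1,2)[O../X.X/.OX]+1 (2,0)[O../X../XOX]+1
p3 O@[OX./X../.OX]: (0,2)[OXO/X../.OX]-1* (1,1)[OX./XO./.OX]-1 (1,2)[OX./X.O/.OX]-1 (2,0)[OX./X../OOX]-1
p4 X@[OXO/X../.OX]: (1,1)[OXO/XX./.OX]+1* (1,2)[OXO/X.X/.OX]+1 (2,0)[OXO/X../XOX]+1
p5 O@[OXO/XX./.OX]: (1,2)[OXO/XXO/.OX]-1* (2,0)[OXO/XX./OOX]-1
p6 X@[OXO/XXO/.OX]: (2,0)[OXO/XXO/XOX]+1*
p7 O@[OXO/XXO/XOX] terminal -1; root [.../X../.OX] d6

PV length from [.../X../.OX]: 6 plies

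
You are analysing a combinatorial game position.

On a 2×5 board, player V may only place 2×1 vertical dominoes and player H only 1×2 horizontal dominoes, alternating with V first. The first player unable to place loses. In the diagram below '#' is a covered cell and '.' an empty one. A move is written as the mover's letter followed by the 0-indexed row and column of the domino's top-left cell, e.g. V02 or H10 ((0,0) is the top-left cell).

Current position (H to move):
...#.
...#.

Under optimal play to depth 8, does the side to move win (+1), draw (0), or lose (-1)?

value(...#./...#., H) = -1

[...#./...#.] H move#1: H00:-1/##.#./...#.*, H01:-1/.###./...#., H10:-1/...#./##.#., H11:-1/...#./.###.
[##.#./...#.] V move#2: V02:+1/####./..##.*, V04:-1/##.##/...##
[####./..##.] H move#3: H10:-1/####./####.*
[####./####.] V move#4: V04:+1/#####/#####*
[#####/#####] end (terminal -1, H#5); searched ...#./...#. to 8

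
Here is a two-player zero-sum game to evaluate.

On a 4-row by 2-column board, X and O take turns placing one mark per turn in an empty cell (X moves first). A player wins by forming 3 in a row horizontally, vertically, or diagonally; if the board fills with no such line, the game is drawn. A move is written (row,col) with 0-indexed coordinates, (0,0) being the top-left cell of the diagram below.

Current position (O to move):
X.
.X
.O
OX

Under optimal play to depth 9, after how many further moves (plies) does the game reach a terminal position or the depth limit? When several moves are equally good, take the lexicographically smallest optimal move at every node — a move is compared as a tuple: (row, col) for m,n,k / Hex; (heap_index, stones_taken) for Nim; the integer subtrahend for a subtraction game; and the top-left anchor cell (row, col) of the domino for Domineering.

PV length from [X./.X/.O/OX]: 3 plies

ply 1, O at X./.X/.O/OX | (0,1)=+0→XO/.X/.O/OX*; (1,0)=+0→X./OX/.O/OX; (2,0)=+0→X./.X/OO/OX
ply 2, X at XO/.X/.O/OX | (1,0)=+0→XO/XX/.O/OX*; (2,0)=+0→XO/.X/XO/OX
ply 3, O at XO/XX/.O/OX | (2,0)=+0→XO/XX/OO/OX*
ply 4: XO/XX/OO/OX is terminal +0 (X); from X./.X/.O/OX depth 9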